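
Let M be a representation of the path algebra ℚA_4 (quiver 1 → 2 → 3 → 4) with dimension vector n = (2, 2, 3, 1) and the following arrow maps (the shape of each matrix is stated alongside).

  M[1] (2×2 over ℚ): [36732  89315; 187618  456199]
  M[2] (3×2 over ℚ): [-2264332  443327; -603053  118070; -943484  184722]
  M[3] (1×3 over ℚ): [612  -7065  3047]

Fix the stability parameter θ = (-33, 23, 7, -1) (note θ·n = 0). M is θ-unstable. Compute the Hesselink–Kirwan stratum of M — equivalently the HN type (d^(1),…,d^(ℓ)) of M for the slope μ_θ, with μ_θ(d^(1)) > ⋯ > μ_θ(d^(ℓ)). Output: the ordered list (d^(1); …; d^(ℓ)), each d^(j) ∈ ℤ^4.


Interval decomposition of M: I[1,3], I[1,4], I[3,3].
HN type (ℓ=4): μ^(1)=15; μ^(2)=29/3; μ^(3)=7; μ^(4)=-33

((0, 1, 1, 0); (0, 1, 1, 1); (0, 0, 1, 0); (2, 0, 0, 0))


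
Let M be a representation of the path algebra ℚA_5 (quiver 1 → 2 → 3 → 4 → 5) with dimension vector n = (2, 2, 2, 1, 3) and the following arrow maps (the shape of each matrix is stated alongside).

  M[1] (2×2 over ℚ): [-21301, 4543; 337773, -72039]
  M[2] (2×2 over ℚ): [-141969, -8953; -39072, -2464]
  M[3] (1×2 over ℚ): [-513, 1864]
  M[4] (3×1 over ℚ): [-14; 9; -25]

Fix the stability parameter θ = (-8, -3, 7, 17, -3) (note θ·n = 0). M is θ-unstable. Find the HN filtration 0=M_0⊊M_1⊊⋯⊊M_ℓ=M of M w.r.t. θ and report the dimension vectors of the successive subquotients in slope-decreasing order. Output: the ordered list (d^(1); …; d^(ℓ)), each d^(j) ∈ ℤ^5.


Via rank(M_{q-1}∘⋯∘M_p): M ≅ I[1,1], I[1,2], I[2,5], I[3,3], I[5,5]^2.
μ_θ-semistable layers: μ^(1)=7; μ^(2)=-3; μ^(3)=-8

((0, 0, 2, 1, 1); (0, 2, 0, 0, 2); (2, 0, 0, 0, 0))


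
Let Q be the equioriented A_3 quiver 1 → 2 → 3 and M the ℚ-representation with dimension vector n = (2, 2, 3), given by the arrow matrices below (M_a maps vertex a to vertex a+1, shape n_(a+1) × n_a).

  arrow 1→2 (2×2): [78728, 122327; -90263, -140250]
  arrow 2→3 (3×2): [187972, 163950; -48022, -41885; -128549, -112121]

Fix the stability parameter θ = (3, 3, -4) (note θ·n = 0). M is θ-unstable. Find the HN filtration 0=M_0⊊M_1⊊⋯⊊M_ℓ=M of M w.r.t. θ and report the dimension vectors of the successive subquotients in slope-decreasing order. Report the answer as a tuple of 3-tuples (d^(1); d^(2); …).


Interval decomposition of M: I[1,3]^2, I[3,3].
HN type (ℓ=2): μ^(1)=2/3; μ^(2)=-4

((2, 2, 2); (0, 0, 1))


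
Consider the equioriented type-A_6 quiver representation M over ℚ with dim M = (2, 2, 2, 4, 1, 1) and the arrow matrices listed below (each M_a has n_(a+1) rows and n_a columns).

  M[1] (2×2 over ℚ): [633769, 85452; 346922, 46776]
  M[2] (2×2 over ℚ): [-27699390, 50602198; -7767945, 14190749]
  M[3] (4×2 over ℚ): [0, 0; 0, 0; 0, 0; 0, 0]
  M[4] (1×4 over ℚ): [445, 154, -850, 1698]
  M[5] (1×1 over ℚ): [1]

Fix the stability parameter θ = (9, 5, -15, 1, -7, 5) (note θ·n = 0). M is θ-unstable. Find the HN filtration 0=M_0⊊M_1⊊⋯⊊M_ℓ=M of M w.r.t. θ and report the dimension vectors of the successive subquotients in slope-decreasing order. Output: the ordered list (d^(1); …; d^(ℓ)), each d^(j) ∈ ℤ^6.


Interval decomposition of M: I[1,1], I[1,3], I[2,2], I[3,3], I[4,4]^3, I[4,6].
HN type (ℓ=6): μ^(1)=9; μ^(2)=5; μ^(3)=1; μ^(4)=-1/3; μ^(5)=-3; μ^(6)=-15

((1, 0, 0, 0, 0, 0); (0, 1, 0, 0, 0, 1); (0, 0, 0, 3, 0, 0); (1, 1, 1, 0, 0, 0); (0, 0, 0, 1, 1, 0); (0, 0, 1, 0, 0, 0))


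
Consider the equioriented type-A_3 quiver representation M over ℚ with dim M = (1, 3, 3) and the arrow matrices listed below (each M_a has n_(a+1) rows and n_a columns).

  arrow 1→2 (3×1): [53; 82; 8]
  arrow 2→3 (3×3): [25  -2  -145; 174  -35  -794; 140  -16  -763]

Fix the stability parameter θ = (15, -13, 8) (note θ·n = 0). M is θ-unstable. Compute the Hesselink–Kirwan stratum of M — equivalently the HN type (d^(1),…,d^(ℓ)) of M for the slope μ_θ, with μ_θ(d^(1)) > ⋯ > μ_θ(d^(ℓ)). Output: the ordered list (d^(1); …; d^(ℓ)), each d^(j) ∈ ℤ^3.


Via rank(M_{q-1}∘⋯∘M_p): M ≅ I[1,3], I[2,3]^2.
μ_θ-semistable layers: μ^(1)=8; μ^(2)=1; μ^(3)=-13

((0, 0, 3); (1, 1, 0); (0, 2, 0))


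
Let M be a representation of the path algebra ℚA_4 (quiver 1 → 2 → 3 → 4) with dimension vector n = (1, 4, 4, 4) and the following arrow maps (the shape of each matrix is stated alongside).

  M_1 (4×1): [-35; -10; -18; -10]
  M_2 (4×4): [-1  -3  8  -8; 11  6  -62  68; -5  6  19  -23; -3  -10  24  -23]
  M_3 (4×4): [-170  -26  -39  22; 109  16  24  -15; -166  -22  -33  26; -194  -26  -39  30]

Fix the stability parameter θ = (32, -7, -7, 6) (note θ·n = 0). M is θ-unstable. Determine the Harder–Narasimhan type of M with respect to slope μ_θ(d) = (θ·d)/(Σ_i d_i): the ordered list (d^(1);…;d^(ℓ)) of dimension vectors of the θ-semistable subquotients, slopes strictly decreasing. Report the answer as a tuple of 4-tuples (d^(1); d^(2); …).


Barcode: M ≅ I[1,4], I[2,3]^2, I[2,4], I[4,4]^2. HN layers by μ_θ (2 steps, strictly decreasing):
  μ^(1)=6; μ^(2)=-7

((1, 1, 1, 4); (0, 3, 3, 0))


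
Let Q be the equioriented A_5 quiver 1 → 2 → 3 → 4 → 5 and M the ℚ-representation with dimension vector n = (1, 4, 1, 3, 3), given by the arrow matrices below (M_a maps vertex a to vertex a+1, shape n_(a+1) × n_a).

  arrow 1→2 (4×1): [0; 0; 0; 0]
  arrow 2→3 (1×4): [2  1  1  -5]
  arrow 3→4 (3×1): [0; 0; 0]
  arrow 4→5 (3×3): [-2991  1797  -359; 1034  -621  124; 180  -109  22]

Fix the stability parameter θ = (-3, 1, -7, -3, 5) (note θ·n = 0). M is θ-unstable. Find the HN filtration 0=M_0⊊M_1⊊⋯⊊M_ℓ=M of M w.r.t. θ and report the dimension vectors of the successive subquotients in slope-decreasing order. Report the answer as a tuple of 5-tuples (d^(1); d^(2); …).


Via rank(M_{q-1}∘⋯∘M_p): M ≅ I[1,1], I[2,2]^3, I[2,3], I[4,5]^3.
μ_θ-semistable layers: μ^(1)=5; μ^(2)=1; μ^(3)=-3

((0, 0, 0, 0, 3); (0, 3, 0, 0, 0); (1, 1, 1, 3, 0))


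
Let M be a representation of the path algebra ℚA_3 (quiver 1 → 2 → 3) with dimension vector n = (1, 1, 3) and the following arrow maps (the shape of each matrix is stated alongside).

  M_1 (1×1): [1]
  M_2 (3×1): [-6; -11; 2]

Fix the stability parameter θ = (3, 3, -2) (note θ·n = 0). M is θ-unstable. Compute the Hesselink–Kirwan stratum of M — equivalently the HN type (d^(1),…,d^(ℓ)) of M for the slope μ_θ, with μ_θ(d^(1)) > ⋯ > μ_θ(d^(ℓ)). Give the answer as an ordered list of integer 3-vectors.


Barcode: M ≅ I[1,3], I[3,3]^2. HN layers by μ_θ (2 steps, strictly decreasing):
  μ^(1)=4/3; μ^(2)=-2

((1, 1, 1); (0, 0, 2))


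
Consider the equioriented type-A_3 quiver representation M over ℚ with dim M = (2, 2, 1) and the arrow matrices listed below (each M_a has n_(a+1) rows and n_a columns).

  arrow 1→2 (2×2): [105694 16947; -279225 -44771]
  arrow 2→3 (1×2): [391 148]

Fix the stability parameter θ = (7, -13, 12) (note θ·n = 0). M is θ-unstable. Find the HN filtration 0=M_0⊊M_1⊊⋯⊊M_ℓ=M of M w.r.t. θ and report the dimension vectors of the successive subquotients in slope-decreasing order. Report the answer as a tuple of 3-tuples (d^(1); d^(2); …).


Barcode: M ≅ I[1,2], I[1,3]. HN layers by μ_θ (2 steps, strictly decreasing):
  μ^(1)=12; μ^(2)=-3

((0, 0, 1); (2, 2, 0))


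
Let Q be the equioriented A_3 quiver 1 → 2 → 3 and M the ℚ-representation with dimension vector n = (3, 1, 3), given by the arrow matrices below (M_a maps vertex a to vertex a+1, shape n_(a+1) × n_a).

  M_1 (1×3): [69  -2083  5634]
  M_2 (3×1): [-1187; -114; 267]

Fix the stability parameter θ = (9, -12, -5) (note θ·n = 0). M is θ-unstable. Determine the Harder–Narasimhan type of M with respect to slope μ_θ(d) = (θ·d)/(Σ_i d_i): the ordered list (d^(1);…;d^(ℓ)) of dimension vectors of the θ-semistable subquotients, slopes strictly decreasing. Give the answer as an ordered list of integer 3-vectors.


Barcode: M ≅ I[1,1]^2, I[1,3], I[3,3]^2. HN layers by μ_θ (3 steps, strictly decreasing):
  μ^(1)=9; μ^(2)=-8/3; μ^(3)=-5

((2, 0, 0); (1, 1, 1); (0, 0, 2))


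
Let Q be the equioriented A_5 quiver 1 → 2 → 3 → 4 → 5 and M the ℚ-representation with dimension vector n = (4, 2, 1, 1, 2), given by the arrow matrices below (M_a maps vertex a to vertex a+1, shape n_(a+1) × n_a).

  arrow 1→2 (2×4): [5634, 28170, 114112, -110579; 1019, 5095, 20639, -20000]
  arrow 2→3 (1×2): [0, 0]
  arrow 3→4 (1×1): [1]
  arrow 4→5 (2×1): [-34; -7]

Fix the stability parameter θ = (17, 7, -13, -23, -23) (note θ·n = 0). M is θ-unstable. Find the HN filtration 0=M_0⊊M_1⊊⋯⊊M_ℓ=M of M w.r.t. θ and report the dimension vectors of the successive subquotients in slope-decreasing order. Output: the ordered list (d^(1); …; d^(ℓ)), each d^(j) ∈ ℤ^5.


Barcode: M ≅ I[1,1]^2, I[1,2]^2, I[3,5], I[5,5]. HN layers by μ_θ (4 steps, strictly decreasing):
  μ^(1)=17; μ^(2)=12; μ^(3)=-59/3; μ^(4)=-23

((2, 0, 0, 0, 0); (2, 2, 0, 0, 0); (0, 0, 1, 1, 1); (0, 0, 0, 0, 1))


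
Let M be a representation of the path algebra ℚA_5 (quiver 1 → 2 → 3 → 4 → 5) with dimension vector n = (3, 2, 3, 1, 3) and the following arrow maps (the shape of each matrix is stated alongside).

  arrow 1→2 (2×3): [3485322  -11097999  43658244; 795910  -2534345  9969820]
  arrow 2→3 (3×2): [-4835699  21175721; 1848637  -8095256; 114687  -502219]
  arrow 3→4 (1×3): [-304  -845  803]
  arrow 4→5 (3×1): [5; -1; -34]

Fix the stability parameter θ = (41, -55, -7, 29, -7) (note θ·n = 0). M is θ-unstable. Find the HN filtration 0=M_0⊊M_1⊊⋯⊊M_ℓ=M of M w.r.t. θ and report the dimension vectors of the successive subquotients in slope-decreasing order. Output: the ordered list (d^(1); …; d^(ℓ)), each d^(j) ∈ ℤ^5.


Interval decomposition of M: I[1,1]^2, I[1,5], I[2,3], I[3,3], I[5,5]^2.
HN type (ℓ=4): μ^(1)=41; μ^(2)=11; μ^(3)=-7; μ^(4)=-55

((2, 0, 0, 0, 0); (0, 0, 0, 1, 1); (1, 1, 3, 0, 2); (0, 1, 0, 0, 0))


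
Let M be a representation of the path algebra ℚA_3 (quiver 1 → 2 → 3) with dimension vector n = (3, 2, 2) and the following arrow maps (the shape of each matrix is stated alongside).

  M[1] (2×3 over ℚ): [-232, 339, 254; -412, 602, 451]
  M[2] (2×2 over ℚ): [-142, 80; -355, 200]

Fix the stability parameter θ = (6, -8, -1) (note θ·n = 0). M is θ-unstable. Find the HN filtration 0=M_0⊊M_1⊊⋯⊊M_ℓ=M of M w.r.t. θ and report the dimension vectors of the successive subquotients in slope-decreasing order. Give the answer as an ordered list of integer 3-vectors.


Via rank(M_{q-1}∘⋯∘M_p): M ≅ I[1,1], I[1,2], I[1,3], I[3,3].
μ_θ-semistable layers: μ^(1)=6; μ^(2)=-1

((1, 0, 0); (2, 2, 2))


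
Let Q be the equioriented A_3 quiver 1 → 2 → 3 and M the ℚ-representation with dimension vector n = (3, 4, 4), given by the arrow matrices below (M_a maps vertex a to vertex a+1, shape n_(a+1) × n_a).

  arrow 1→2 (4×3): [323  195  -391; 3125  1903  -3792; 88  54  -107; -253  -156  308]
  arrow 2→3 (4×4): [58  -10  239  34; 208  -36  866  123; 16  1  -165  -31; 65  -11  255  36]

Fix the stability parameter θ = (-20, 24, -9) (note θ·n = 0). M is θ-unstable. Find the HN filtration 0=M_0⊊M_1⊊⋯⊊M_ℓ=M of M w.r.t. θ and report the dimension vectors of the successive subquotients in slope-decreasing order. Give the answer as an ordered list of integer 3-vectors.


Barcode: M ≅ I[1,3]^3, I[2,3]. HN layers by μ_θ (2 steps, strictly decreasing):
  μ^(1)=15/2; μ^(2)=-20

((0, 4, 4); (3, 0, 0))


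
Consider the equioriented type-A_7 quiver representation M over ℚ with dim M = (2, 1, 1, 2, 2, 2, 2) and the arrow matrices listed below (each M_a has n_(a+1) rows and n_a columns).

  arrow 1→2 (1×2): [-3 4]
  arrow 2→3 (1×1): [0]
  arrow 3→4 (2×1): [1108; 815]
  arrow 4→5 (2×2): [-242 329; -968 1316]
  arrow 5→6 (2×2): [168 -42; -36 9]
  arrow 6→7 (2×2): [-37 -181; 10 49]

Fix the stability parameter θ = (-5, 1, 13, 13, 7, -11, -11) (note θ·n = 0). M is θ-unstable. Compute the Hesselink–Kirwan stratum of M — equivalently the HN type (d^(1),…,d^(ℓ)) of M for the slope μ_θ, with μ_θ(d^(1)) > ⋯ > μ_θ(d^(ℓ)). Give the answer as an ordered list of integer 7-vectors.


Interval decomposition of M: I[1,1], I[1,2], I[3,5], I[4,4], I[5,7], I[6,7].
HN type (ℓ=5): μ^(1)=13; μ^(2)=11; μ^(3)=1; μ^(4)=-5; μ^(5)=-11

((0, 0, 0, 1, 0, 0, 0); (0, 0, 1, 1, 1, 0, 0); (0, 1, 0, 0, 0, 0, 0); (2, 0, 0, 0, 1, 1, 1); (0, 0, 0, 0, 0, 1, 1))


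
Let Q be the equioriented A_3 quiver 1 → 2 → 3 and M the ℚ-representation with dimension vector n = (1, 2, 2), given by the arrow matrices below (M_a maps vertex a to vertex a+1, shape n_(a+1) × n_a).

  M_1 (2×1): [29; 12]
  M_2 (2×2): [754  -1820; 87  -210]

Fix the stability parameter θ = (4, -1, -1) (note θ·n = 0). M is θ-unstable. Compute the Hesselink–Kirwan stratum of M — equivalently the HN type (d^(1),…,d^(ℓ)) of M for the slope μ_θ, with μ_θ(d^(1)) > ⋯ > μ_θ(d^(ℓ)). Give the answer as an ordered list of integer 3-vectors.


Interval decomposition of M: I[1,3], I[2,2], I[3,3].
HN type (ℓ=2): μ^(1)=2/3; μ^(2)=-1

((1, 1, 1); (0, 1, 1))


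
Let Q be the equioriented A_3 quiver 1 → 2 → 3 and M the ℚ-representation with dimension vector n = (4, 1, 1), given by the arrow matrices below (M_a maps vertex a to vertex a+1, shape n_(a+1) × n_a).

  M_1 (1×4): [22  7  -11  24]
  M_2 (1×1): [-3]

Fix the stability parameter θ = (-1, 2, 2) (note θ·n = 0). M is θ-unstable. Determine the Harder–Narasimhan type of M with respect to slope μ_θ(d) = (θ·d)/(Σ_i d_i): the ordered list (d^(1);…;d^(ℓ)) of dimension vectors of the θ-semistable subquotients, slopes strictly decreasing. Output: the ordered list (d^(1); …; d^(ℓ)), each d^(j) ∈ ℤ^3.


Via rank(M_{q-1}∘⋯∘M_p): M ≅ I[1,1]^3, I[1,3].
μ_θ-semistable layers: μ^(1)=2; μ^(2)=-1

((0, 1, 1); (4, 0, 0))


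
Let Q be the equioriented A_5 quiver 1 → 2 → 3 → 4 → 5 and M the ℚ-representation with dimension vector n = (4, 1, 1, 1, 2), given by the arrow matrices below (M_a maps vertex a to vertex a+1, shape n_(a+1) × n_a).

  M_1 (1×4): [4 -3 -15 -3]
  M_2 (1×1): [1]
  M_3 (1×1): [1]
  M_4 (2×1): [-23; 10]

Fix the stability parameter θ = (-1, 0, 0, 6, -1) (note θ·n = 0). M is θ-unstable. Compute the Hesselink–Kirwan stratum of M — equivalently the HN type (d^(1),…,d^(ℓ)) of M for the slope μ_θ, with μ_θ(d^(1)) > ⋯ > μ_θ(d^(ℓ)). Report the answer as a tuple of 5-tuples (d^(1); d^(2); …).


Via rank(M_{q-1}∘⋯∘M_p): M ≅ I[1,1]^3, I[1,5], I[5,5].
μ_θ-semistable layers: μ^(1)=5/2; μ^(2)=0; μ^(3)=-1

((0, 0, 0, 1, 1); (0, 1, 1, 0, 0); (4, 0, 0, 0, 1))


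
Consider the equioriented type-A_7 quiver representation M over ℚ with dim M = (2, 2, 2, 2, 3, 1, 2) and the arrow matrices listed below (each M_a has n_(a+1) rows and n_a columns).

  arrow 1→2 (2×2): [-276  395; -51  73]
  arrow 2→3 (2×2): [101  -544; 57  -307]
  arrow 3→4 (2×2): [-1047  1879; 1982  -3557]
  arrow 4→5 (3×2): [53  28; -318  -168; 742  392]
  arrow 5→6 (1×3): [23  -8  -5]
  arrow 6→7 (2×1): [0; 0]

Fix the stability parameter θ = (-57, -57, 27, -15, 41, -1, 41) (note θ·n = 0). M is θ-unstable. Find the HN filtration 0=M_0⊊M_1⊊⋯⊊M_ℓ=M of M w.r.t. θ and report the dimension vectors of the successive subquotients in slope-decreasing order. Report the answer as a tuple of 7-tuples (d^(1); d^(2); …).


Interval decomposition of M: I[1,4], I[1,6], I[5,5]^2, I[7,7]^2.
HN type (ℓ=4): μ^(1)=41; μ^(2)=20; μ^(3)=6; μ^(4)=-57

((0, 0, 0, 0, 2, 0, 2); (0, 0, 0, 0, 1, 1, 0); (0, 0, 2, 2, 0, 0, 0); (2, 2, 0, 0, 0, 0, 0))


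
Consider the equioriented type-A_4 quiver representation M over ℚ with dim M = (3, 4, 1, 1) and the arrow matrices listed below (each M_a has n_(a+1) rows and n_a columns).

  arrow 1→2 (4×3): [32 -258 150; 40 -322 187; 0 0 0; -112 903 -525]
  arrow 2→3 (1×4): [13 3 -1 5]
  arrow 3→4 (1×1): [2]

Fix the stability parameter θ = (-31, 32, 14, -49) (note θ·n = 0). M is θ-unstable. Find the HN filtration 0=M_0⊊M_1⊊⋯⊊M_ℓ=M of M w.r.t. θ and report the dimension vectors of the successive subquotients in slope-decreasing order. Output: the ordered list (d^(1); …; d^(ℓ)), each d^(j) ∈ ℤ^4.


Barcode: M ≅ I[1,1], I[1,2], I[1,4], I[2,2]^2. HN layers by μ_θ (3 steps, strictly decreasing):
  μ^(1)=32; μ^(2)=-1; μ^(3)=-31

((0, 3, 0, 0); (0, 1, 1, 1); (3, 0, 0, 0))


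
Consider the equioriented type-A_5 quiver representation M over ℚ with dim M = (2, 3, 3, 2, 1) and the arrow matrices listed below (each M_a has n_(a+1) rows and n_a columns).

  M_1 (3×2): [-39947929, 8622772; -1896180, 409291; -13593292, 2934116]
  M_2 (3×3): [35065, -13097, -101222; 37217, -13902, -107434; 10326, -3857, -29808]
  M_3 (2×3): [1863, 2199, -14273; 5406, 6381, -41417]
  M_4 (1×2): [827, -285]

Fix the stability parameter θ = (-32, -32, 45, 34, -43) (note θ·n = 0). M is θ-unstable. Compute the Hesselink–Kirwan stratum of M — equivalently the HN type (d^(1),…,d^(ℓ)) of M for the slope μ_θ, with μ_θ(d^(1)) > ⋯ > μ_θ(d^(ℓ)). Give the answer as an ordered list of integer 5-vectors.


Barcode: M ≅ I[1,3], I[1,5], I[2,2], I[3,4]. HN layers by μ_θ (4 steps, strictly decreasing):
  μ^(1)=45; μ^(2)=79/2; μ^(3)=12; μ^(4)=-32

((0, 0, 1, 0, 0); (0, 0, 1, 1, 0); (0, 0, 1, 1, 1); (2, 3, 0, 0, 0))


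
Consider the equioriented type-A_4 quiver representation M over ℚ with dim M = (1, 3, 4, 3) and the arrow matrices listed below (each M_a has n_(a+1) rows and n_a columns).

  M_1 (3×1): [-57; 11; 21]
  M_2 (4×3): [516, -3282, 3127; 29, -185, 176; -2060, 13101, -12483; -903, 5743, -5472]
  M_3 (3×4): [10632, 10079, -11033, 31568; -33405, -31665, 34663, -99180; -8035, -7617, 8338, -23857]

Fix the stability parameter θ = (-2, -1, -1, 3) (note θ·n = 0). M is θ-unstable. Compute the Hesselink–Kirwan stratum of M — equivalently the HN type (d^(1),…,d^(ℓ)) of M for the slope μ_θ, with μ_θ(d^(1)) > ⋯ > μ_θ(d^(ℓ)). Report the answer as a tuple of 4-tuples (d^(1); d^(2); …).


Via rank(M_{q-1}∘⋯∘M_p): M ≅ I[1,4], I[2,3], I[2,4], I[3,4].
μ_θ-semistable layers: μ^(1)=3; μ^(2)=-1; μ^(3)=-2

((0, 0, 0, 3); (0, 3, 4, 0); (1, 0, 0, 0))


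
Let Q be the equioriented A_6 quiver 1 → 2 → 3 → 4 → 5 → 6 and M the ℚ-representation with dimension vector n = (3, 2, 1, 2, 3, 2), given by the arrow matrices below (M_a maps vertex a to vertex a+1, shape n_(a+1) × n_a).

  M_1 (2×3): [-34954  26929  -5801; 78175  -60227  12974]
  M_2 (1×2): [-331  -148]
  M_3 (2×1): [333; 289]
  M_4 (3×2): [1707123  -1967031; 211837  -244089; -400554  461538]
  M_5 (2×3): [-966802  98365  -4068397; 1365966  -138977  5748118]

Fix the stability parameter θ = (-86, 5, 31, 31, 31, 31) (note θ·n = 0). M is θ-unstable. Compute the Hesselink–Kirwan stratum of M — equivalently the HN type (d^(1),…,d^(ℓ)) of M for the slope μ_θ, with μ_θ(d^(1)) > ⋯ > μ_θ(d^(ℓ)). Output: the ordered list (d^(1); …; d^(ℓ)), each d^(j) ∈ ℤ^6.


Interval decomposition of M: I[1,1], I[1,2], I[1,4], I[4,6], I[5,5], I[5,6].
HN type (ℓ=3): μ^(1)=31; μ^(2)=5; μ^(3)=-86

((0, 0, 1, 2, 3, 2); (0, 2, 0, 0, 0, 0); (3, 0, 0, 0, 0, 0))


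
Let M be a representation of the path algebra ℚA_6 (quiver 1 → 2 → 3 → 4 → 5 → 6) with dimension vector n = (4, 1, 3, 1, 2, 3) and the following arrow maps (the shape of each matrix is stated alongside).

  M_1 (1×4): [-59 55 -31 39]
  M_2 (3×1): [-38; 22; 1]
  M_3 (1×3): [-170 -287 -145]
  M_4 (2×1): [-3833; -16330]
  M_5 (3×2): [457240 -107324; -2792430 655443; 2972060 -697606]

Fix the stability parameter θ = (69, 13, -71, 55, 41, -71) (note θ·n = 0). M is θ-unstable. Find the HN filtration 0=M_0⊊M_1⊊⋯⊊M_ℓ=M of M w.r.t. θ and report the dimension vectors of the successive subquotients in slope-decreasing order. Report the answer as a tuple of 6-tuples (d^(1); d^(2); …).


Barcode: M ≅ I[1,1]^3, I[1,5], I[3,3]^2, I[5,6], I[6,6]^2. HN layers by μ_θ (5 steps, strictly decreasing):
  μ^(1)=69; μ^(2)=48; μ^(3)=11/3; μ^(4)=-15; μ^(5)=-71

((3, 0, 0, 0, 0, 0); (0, 0, 0, 1, 1, 0); (1, 1, 1, 0, 0, 0); (0, 0, 0, 0, 1, 1); (0, 0, 2, 0, 0, 2))


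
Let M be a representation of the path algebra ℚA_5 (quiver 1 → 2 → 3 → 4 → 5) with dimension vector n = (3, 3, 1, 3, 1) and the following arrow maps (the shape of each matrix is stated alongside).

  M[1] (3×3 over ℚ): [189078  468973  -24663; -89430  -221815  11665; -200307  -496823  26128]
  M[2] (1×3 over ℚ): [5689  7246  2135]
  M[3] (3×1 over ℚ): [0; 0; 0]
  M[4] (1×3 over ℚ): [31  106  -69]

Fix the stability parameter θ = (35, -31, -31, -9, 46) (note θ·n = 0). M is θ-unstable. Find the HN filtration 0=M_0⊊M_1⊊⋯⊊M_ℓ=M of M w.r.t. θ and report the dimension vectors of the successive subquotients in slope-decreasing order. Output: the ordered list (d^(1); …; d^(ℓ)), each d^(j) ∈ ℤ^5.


Interval decomposition of M: I[1,1], I[1,2], I[1,3], I[2,2], I[4,4]^2, I[4,5].
HN type (ℓ=5): μ^(1)=46; μ^(2)=35; μ^(3)=2; μ^(4)=-9; μ^(5)=-31

((0, 0, 0, 0, 1); (1, 0, 0, 0, 0); (1, 1, 0, 0, 0); (1, 1, 1, 3, 0); (0, 1, 0, 0, 0))


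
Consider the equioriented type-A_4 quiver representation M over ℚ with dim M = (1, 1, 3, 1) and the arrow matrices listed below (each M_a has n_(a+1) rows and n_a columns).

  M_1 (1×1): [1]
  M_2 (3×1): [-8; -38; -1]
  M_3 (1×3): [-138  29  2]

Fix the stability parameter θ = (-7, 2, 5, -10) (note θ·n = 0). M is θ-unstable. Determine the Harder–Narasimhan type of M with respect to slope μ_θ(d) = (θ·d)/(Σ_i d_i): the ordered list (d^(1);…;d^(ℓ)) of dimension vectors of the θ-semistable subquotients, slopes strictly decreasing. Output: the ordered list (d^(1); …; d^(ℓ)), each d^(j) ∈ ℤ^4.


Interval decomposition of M: I[1,3], I[3,3], I[3,4].
HN type (ℓ=4): μ^(1)=5; μ^(2)=2; μ^(3)=-5/2; μ^(4)=-7

((0, 0, 2, 0); (0, 1, 0, 0); (0, 0, 1, 1); (1, 0, 0, 0))


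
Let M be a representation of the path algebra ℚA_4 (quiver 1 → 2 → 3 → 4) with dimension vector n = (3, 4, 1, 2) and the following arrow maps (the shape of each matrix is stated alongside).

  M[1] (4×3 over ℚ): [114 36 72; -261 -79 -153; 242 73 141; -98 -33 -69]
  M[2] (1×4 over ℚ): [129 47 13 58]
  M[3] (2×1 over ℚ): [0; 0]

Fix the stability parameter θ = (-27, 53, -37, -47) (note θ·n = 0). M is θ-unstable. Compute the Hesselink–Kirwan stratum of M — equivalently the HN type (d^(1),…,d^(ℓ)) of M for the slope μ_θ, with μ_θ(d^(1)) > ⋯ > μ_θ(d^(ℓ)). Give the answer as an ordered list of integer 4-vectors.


Barcode: M ≅ I[1,1], I[1,2], I[1,3], I[2,2]^2, I[4,4]^2. HN layers by μ_θ (4 steps, strictly decreasing):
  μ^(1)=53; μ^(2)=8; μ^(3)=-27; μ^(4)=-47

((0, 3, 0, 0); (0, 1, 1, 0); (3, 0, 0, 0); (0, 0, 0, 2))


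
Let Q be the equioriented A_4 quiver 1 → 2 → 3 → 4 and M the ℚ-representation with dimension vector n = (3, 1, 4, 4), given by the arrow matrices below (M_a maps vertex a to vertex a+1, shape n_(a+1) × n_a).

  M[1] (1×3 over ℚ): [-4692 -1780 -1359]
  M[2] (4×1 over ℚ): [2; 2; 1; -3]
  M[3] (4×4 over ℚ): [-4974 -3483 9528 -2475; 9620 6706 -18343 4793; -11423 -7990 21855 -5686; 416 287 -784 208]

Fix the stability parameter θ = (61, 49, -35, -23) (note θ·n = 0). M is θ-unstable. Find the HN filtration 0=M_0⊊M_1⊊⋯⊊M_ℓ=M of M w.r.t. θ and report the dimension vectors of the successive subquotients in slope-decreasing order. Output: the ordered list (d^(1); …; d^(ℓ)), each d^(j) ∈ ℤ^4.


Interval decomposition of M: I[1,1]^2, I[1,4], I[3,4]^3.
HN type (ℓ=4): μ^(1)=61; μ^(2)=13; μ^(3)=-23; μ^(4)=-35

((2, 0, 0, 0); (1, 1, 1, 1); (0, 0, 0, 3); (0, 0, 3, 0))


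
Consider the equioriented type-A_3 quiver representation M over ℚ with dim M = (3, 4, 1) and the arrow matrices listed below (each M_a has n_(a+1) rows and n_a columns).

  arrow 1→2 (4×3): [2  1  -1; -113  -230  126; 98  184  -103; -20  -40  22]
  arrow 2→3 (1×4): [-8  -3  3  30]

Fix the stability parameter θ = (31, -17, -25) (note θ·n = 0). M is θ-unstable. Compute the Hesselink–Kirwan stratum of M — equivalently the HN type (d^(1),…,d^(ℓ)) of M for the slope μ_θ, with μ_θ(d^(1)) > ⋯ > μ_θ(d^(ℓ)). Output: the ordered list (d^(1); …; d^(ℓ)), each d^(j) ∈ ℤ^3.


Interval decomposition of M: I[1,2]^2, I[1,3], I[2,2].
HN type (ℓ=3): μ^(1)=7; μ^(2)=-11/3; μ^(3)=-17

((2, 2, 0); (1, 1, 1); (0, 1, 0))


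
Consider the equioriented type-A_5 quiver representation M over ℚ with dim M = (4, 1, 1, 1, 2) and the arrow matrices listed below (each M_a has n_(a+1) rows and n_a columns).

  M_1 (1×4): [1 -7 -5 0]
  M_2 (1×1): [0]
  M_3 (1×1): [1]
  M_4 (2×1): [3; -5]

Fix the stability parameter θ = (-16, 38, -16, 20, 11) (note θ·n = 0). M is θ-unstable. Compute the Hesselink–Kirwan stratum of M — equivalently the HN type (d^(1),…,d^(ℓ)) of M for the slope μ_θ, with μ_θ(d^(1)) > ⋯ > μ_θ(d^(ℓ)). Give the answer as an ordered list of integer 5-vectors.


Barcode: M ≅ I[1,1]^3, I[1,2], I[3,5], I[5,5]. HN layers by μ_θ (4 steps, strictly decreasing):
  μ^(1)=38; μ^(2)=31/2; μ^(3)=11; μ^(4)=-16

((0, 1, 0, 0, 0); (0, 0, 0, 1, 1); (0, 0, 0, 0, 1); (4, 0, 1, 0, 0))


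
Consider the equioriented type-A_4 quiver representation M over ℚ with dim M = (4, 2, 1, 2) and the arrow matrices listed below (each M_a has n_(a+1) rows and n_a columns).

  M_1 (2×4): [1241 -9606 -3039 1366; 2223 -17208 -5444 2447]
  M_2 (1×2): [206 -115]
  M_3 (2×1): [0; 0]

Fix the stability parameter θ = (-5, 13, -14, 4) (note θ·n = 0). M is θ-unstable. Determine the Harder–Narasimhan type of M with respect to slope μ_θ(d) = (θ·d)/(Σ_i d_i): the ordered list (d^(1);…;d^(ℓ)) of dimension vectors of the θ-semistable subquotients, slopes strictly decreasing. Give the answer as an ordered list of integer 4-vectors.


Barcode: M ≅ I[1,1]^2, I[1,2], I[1,3], I[4,4]^2. HN layers by μ_θ (4 steps, strictly decreasing):
  μ^(1)=13; μ^(2)=4; μ^(3)=-1/2; μ^(4)=-5

((0, 1, 0, 0); (0, 0, 0, 2); (0, 1, 1, 0); (4, 0, 0, 0))


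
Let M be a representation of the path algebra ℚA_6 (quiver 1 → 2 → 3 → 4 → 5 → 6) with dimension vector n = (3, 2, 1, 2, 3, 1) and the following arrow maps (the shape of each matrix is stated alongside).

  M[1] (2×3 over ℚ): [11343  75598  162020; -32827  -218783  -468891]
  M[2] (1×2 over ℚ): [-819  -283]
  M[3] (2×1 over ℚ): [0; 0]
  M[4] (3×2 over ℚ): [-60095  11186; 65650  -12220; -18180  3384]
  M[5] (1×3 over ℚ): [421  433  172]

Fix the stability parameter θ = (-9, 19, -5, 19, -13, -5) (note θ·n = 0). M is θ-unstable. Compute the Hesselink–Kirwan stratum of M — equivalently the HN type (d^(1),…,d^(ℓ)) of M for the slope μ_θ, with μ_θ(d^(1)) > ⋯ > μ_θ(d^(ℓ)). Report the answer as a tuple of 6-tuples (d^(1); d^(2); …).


Barcode: M ≅ I[1,1], I[1,2], I[1,3], I[4,4], I[4,6], I[5,5]^2. HN layers by μ_θ (5 steps, strictly decreasing):
  μ^(1)=19; μ^(2)=7; μ^(3)=1/3; μ^(4)=-9; μ^(5)=-13

((0, 1, 0, 1, 0, 0); (0, 1, 1, 0, 0, 0); (0, 0, 0, 1, 1, 1); (3, 0, 0, 0, 0, 0); (0, 0, 0, 0, 2, 0))


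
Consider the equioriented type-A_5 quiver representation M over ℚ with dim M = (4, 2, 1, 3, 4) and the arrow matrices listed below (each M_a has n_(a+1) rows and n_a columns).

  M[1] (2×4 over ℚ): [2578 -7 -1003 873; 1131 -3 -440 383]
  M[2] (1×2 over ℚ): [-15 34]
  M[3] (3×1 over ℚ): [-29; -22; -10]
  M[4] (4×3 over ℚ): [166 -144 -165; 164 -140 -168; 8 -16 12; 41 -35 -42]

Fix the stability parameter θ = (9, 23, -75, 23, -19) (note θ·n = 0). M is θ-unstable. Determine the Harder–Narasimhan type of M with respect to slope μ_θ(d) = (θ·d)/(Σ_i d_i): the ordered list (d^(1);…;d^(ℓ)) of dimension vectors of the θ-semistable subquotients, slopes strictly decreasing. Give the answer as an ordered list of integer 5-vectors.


Via rank(M_{q-1}∘⋯∘M_p): M ≅ I[1,1]^2, I[1,2], I[1,5], I[4,4], I[4,5], I[5,5]^2.
μ_θ-semistable layers: μ^(1)=23; μ^(2)=9; μ^(3)=2; μ^(4)=-43/3; μ^(5)=-19

((0, 1, 0, 1, 0); (3, 0, 0, 0, 0); (0, 0, 0, 2, 2); (1, 1, 1, 0, 0); (0, 0, 0, 0, 2))


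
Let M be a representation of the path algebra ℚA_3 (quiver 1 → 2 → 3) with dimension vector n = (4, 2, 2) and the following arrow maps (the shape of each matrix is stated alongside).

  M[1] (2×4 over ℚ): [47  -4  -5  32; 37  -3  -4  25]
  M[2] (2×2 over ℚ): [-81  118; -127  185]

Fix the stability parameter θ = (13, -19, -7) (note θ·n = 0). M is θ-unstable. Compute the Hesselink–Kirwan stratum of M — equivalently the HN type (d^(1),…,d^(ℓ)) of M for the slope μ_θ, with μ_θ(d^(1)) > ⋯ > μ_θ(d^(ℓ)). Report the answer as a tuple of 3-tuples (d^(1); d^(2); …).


Via rank(M_{q-1}∘⋯∘M_p): M ≅ I[1,1]^2, I[1,3]^2.
μ_θ-semistable layers: μ^(1)=13; μ^(2)=-13/3

((2, 0, 0); (2, 2, 2))


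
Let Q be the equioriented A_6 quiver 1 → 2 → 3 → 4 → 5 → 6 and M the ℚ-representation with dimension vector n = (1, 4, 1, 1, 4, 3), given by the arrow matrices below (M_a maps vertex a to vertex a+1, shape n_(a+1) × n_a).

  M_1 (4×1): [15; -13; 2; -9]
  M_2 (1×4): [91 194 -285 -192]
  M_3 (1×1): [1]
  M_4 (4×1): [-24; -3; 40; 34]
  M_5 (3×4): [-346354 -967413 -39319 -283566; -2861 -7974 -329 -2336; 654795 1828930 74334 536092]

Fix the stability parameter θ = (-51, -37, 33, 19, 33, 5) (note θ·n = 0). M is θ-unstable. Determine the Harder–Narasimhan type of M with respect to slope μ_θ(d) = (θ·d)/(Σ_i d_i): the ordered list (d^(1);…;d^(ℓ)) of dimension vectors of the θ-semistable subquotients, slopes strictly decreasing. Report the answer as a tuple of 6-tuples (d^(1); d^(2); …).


Interval decomposition of M: I[1,6], I[2,2]^3, I[5,5], I[5,6]^2.
HN type (ℓ=5): μ^(1)=33; μ^(2)=45/2; μ^(3)=19; μ^(4)=-37; μ^(5)=-51

((0, 0, 0, 0, 1, 0); (0, 0, 1, 1, 1, 1); (0, 0, 0, 0, 2, 2); (0, 4, 0, 0, 0, 0); (1, 0, 0, 0, 0, 0))


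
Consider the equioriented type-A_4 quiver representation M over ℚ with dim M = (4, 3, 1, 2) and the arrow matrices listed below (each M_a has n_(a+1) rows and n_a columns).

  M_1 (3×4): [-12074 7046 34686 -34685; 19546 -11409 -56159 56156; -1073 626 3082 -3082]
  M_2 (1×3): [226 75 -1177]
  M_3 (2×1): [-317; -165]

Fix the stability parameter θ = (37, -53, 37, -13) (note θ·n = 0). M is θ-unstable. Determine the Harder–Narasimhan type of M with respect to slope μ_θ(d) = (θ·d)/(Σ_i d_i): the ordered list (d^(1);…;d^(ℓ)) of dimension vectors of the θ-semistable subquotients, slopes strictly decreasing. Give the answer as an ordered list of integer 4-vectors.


Interval decomposition of M: I[1,1], I[1,2]^2, I[1,4], I[4,4].
HN type (ℓ=4): μ^(1)=37; μ^(2)=12; μ^(3)=-8; μ^(4)=-13

((1, 0, 0, 0); (0, 0, 1, 1); (3, 3, 0, 0); (0, 0, 0, 1))


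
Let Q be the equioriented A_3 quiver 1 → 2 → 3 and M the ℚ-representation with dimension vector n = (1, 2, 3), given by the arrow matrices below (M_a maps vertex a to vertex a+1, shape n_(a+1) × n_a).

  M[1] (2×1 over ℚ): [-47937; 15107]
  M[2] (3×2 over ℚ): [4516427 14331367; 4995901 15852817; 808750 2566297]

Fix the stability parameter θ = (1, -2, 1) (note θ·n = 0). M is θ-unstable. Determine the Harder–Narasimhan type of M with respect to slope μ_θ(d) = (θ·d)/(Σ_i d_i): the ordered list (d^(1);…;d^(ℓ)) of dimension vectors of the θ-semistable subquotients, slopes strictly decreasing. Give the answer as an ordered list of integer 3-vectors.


Barcode: M ≅ I[1,3], I[2,3], I[3,3]. HN layers by μ_θ (3 steps, strictly decreasing):
  μ^(1)=1; μ^(2)=-1/2; μ^(3)=-2

((0, 0, 3); (1, 1, 0); (0, 1, 0))


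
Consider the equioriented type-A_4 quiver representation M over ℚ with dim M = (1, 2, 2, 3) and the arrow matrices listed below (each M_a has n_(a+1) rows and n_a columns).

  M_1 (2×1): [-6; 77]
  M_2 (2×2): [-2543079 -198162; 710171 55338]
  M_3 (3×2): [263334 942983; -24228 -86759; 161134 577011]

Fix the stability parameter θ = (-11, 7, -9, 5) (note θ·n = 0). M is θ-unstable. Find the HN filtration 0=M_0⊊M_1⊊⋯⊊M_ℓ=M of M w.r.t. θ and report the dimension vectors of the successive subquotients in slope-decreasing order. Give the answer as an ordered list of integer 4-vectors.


Barcode: M ≅ I[1,2], I[2,4], I[3,4], I[4,4]. HN layers by μ_θ (5 steps, strictly decreasing):
  μ^(1)=7; μ^(2)=5; μ^(3)=-1; μ^(4)=-9; μ^(5)=-11

((0, 1, 0, 0); (0, 0, 0, 3); (0, 1, 1, 0); (0, 0, 1, 0); (1, 0, 0, 0))


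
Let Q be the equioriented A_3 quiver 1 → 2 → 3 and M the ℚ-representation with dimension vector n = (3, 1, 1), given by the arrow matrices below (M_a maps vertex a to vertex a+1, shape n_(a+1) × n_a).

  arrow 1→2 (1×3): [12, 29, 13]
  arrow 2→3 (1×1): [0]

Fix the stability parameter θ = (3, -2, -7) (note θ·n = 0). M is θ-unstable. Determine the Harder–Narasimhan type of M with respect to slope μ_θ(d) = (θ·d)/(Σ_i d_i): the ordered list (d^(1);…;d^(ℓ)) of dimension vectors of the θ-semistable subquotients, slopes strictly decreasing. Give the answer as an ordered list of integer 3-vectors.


Via rank(M_{q-1}∘⋯∘M_p): M ≅ I[1,1]^2, I[1,2], I[3,3].
μ_θ-semistable layers: μ^(1)=3; μ^(2)=1/2; μ^(3)=-7

((2, 0, 0); (1, 1, 0); (0, 0, 1))


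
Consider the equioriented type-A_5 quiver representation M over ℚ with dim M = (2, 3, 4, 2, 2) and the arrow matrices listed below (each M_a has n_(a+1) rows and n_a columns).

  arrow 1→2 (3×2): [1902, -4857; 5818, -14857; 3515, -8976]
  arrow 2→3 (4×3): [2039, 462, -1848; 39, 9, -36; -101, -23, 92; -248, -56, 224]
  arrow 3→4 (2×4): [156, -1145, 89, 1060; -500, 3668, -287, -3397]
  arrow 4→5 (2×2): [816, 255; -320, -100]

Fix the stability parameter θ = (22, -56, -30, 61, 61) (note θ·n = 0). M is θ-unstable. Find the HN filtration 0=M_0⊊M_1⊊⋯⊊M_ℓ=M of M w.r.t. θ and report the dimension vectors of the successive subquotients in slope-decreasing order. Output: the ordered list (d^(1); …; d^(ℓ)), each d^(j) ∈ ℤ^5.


Via rank(M_{q-1}∘⋯∘M_p): M ≅ I[1,2], I[1,3], I[2,5], I[3,3], I[3,4], I[5,5].
μ_θ-semistable layers: μ^(1)=61; μ^(2)=-17; μ^(3)=-64/3; μ^(4)=-30; μ^(5)=-56

((0, 0, 0, 2, 2); (1, 1, 0, 0, 0); (1, 1, 1, 0, 0); (0, 0, 3, 0, 0); (0, 1, 0, 0, 0))


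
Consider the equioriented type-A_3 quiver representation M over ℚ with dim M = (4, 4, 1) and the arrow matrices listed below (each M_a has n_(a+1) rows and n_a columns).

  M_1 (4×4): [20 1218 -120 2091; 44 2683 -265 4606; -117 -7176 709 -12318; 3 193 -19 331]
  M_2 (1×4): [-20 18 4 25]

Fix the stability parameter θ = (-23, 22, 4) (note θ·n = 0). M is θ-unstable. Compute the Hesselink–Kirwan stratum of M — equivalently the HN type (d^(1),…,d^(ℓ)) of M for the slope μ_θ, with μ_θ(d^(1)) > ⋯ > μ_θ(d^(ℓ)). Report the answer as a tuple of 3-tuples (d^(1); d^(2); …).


Interval decomposition of M: I[1,2]^3, I[1,3].
HN type (ℓ=3): μ^(1)=22; μ^(2)=13; μ^(3)=-23

((0, 3, 0); (0, 1, 1); (4, 0, 0))


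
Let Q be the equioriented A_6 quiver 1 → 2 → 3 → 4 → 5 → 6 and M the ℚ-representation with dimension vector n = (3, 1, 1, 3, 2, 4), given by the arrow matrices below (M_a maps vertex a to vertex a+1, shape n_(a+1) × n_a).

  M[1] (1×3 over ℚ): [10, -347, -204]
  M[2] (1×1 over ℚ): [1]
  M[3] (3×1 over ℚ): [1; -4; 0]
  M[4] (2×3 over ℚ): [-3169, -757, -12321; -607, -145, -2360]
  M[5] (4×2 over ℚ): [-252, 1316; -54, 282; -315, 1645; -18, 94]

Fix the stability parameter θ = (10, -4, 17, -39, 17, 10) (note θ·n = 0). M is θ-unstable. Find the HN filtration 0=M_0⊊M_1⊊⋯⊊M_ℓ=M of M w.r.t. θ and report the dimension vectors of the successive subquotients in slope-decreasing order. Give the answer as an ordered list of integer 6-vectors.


Via rank(M_{q-1}∘⋯∘M_p): M ≅ I[1,1]^2, I[1,5], I[4,4], I[4,6], I[6,6]^3.
μ_θ-semistable layers: μ^(1)=17; μ^(2)=27/2; μ^(3)=10; μ^(4)=-4; μ^(5)=-39

((0, 0, 0, 0, 1, 0); (0, 0, 0, 0, 1, 1); (2, 0, 0, 0, 0, 3); (1, 1, 1, 1, 0, 0); (0, 0, 0, 2, 0, 0))


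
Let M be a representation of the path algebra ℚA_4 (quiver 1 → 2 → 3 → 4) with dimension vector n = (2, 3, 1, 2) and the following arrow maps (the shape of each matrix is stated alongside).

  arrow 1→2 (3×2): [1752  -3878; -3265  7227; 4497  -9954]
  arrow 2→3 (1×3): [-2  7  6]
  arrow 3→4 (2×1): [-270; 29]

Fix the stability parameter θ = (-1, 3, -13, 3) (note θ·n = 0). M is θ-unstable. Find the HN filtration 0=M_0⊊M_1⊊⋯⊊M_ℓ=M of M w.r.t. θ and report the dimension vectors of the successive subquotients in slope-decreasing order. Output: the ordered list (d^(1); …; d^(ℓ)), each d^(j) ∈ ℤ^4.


Via rank(M_{q-1}∘⋯∘M_p): M ≅ I[1,2], I[1,4], I[2,2], I[4,4].
μ_θ-semistable layers: μ^(1)=3; μ^(2)=-1; μ^(3)=-11/3

((0, 2, 0, 2); (1, 0, 0, 0); (1, 1, 1, 0))


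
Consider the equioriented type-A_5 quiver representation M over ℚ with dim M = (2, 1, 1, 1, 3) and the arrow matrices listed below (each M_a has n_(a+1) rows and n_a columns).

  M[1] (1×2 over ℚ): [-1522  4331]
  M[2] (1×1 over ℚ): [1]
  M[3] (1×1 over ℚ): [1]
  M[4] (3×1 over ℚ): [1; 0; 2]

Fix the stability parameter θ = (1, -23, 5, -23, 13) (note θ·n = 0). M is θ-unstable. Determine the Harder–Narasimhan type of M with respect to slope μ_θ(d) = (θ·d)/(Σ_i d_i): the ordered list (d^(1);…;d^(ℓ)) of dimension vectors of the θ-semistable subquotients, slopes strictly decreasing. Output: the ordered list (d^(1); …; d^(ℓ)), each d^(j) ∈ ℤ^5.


Interval decomposition of M: I[1,1], I[1,5], I[5,5]^2.
HN type (ℓ=4): μ^(1)=13; μ^(2)=1; μ^(3)=-9; μ^(4)=-11

((0, 0, 0, 0, 3); (1, 0, 0, 0, 0); (0, 0, 1, 1, 0); (1, 1, 0, 0, 0))


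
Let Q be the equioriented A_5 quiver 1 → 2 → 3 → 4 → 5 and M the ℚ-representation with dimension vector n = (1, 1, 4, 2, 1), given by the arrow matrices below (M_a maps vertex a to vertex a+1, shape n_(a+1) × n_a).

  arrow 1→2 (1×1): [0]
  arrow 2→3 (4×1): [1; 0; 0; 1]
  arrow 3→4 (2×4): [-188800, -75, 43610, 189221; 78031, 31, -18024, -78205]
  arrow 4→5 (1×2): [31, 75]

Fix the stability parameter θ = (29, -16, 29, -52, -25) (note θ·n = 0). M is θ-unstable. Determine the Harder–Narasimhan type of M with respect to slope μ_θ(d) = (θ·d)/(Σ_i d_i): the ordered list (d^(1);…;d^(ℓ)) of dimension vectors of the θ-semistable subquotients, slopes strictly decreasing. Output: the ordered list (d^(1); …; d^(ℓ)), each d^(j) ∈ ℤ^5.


Barcode: M ≅ I[1,1], I[2,5], I[3,3]^2, I[3,4]. HN layers by μ_θ (3 steps, strictly decreasing):
  μ^(1)=29; μ^(2)=-23/2; μ^(3)=-16

((1, 0, 2, 0, 0); (0, 0, 1, 1, 0); (0, 1, 1, 1, 1))


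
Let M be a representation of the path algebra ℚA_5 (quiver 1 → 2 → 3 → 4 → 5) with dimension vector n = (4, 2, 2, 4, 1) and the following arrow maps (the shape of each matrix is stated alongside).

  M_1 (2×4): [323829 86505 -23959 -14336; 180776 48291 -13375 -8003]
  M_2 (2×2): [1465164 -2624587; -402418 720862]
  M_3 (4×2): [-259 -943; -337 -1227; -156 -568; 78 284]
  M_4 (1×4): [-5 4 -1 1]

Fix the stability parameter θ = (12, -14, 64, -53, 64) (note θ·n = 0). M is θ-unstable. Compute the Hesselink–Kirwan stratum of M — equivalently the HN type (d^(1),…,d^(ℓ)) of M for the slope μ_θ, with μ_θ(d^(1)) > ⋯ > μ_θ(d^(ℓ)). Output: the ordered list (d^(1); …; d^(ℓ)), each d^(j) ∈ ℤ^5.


Via rank(M_{q-1}∘⋯∘M_p): M ≅ I[1,1]^2, I[1,4], I[1,5], I[4,4]^2.
μ_θ-semistable layers: μ^(1)=64; μ^(2)=12; μ^(3)=11/2; μ^(4)=-1; μ^(5)=-53

((0, 0, 0, 0, 1); (2, 0, 0, 0, 0); (0, 0, 2, 2, 0); (2, 2, 0, 0, 0); (0, 0, 0, 2, 0))
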